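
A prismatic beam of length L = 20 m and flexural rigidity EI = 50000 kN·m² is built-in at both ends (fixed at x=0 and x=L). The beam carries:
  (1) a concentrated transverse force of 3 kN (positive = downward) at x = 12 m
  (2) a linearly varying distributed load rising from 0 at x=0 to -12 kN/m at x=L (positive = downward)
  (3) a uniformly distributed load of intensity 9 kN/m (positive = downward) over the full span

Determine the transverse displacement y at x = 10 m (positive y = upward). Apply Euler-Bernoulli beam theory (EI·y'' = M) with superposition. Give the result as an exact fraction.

y(10) = -681/25000 m

Load 1 — point force P=3 kN at a=12 m (b=L-a=8):
  y_1 = -Pb²x²(3aL-(3a+b)x)/(6L³EI)  [x≤a] = -3·8²·10²·(3·12·20-(3·12+8)·10)/(6·20³·50000) = -7/3125 m
Load 2 — triangular load w₀=-12 kN/m (0→w₀ over full span):
  y_2 = -w₀x²(L-x)²(x+2L)/(120LEI) = -(-12)·10²·(20-10)²·(10+2·20)/(120·20·50000) = 1/20 m
Load 3 — uniform load w=9 kN/m over full span:
  y_3 = -wx²(L-x)²/(24EI) = -9·10²·(20-10)²/(24·50000) = -3/40 m
Superposition: y = Σ y_i = -681/25000 m ≈ -0.027240 m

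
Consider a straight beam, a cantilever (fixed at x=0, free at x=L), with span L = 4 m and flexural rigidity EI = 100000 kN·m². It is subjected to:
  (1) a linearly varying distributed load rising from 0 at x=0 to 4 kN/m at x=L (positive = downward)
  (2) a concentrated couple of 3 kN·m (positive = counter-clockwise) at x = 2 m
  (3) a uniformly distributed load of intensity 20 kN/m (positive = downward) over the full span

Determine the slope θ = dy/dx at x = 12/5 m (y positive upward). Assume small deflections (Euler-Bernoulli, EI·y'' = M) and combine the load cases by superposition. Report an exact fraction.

θ(12/5) = -69757/31250000 rad

Load 1 — triangular load w₀=4 kN/m (0→w₀ over full span):
  θ_1 = (w₀Lx²/4-w₀L²x/3-w₀x⁴/(24L))/EI = (4·4·(12/5)²/4-4·4²·(12/5)/3-4·(12/5)⁴/(24·4))/100000 = -577/1953125 rad
Load 2 — applied couple M₀=3 kN·m at a=2 m (b=L-a=2):
  θ_2 = M₀a/EI  [x>a] = 3·2/100000 = 3/50000 rad
Load 3 — uniform load w=20 kN/m over full span:
  θ_3 = -wx(x²-3Lx+3L²)/(6EI) = -20·(12/5)·((12/5)²-3·4·(12/5)+3·4²)/(6·100000) = -156/78125 rad
Superposition: θ = Σ θ_i = -69757/31250000 rad ≈ -0.002232 rad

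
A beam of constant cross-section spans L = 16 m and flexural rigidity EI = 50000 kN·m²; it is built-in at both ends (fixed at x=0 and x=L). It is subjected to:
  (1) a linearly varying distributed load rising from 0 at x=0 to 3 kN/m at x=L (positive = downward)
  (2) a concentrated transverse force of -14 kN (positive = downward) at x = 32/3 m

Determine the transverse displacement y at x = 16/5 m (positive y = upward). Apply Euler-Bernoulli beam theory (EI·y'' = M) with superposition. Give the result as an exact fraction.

y(16/5) = -2147072/3955078125 m

Load 1 — triangular load w₀=3 kN/m (0→w₀ over full span):
  y_1 = -w₀x²(L-x)²(x+2L)/(120LEI) = -3·(16/5)²·(16-(16/5))²·((16/5)+2·16)/(120·16·50000) = -90112/48828125 m
Load 2 — point force P=-14 kN at a=32/3 m (b=L-a=16/3):
  y_2 = -Pb²x²(3aL-(3a+b)x)/(6L³EI)  [x≤a] = -(-14)·(16/3)²·(16/5)²·(3·(32/3)·16-(3·(32/3)+(16/3))·(16/5))/(6·16³·50000) = 41216/31640625 m
Superposition: y = Σ y_i = -2147072/3955078125 m ≈ -0.000543 m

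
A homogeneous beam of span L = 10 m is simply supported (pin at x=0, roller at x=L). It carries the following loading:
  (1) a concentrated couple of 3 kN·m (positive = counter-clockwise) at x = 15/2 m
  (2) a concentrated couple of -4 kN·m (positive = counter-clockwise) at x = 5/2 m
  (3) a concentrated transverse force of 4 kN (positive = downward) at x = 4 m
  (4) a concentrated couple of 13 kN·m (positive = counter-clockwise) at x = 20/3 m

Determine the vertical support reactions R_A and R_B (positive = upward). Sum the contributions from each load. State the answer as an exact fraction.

Load 1 — applied couple M₀=3 kN·m at a=15/2 m (b=L-a=5/2):
  R_A = M₀/L = 3/10 kN
  R_B = -M₀/L = -3/10 kN
Load 2 — applied couple M₀=-4 kN·m at a=5/2 m (b=L-a=15/2):
  R_A = M₀/L = (-4)/10 = -2/5 kN
  R_B = -M₀/L = -(-4)/10 = 2/5 kN
Load 3 — point force P=4 kN at a=4 m (b=L-a=6):
  R_A = Pb/L = 4·6/10 = 12/5 kN
  R_B = Pa/L = 4·4/10 = 8/5 kN
Load 4 — applied couple M₀=13 kN·m at a=20/3 m (b=L-a=10/3):
  R_A = M₀/L = 13/10 kN
  R_B = -M₀/L = -13/10 kN
Superposition: R_A = 18/5 kN, R_B = 2/5 kN

R_A = 18/5 kN, R_B = 2/5 kN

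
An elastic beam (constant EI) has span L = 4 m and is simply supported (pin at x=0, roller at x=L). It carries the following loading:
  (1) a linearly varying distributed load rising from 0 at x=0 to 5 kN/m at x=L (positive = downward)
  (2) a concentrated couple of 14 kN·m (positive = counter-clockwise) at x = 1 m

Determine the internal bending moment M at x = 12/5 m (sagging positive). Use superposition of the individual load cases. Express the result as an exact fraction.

M(12/5) = -12/25 kN·m

Load 1 — triangular load w₀=5 kN/m (0→w₀ over full span):
  M_1 = w₀Lx/6 - w₀x³/(6L) = 5·4·(12/5)/6 - 5·(12/5)³/(6·4) = 128/25 kN·m
Load 2 — applied couple M₀=14 kN·m at a=1 m (b=L-a=3):
  M_2 = M₀x/L - M₀  [x>a] = 14·(12/5)/4 - 14 = -28/5 kN·m
Superposition: M = Σ M_i = -12/25 kN·m ≈ -0.480000 kN·m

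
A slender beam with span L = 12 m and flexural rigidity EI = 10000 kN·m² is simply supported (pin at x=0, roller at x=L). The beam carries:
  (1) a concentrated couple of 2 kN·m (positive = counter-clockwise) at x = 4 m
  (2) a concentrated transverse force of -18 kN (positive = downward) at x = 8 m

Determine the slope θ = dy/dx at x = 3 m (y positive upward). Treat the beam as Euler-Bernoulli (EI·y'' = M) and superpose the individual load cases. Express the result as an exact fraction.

Load 1 — applied couple M₀=2 kN·m at a=4 m (b=L-a=8):
  θ_1 = (M₀x²/(2L)+C₁)/EI  [x≤a] with C₁=M₀(3b²-L²)/(6L)=4/3 = (2·3²/(2·12)+(4/3))/10000 = 1/4800 rad
Load 2 — point force P=-18 kN at a=8 m (b=L-a=4):
  θ_2 = -Pb(L²-b²-3x²)/(6LEI)  [x≤a] = -(-18)·4·(12²-4²-3·3²)/(6·12·10000) = 101/10000 rad
Superposition: θ = Σ θ_i = 1237/120000 rad ≈ 0.010308 rad

θ(3) = 1237/120000 rad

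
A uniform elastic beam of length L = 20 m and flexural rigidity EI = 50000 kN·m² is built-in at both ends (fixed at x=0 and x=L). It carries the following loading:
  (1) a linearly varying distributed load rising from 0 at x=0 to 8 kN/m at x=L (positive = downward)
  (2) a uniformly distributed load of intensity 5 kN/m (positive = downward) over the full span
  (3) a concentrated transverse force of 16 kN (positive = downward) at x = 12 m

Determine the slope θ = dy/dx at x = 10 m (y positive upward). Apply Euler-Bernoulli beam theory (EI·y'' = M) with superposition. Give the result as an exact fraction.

Load 1 — triangular load w₀=8 kN/m (0→w₀ over full span):
  θ_1 = -w₀(2x(L-x)(L-2x)(x+2L)+x²(L-x)²)/(120LEI) = -8·(2·10·(20-10)·(20-2·10)·(10+2·20)+10²·(20-10)²)/(120·20·50000) = -1/1500 rad
Load 2 — uniform load w=5 kN/m over full span:
  θ_2 = -wx(L-x)(L-2x)/(12EI) = -5·10·(20-10)·(20-2·10)/(12·50000) = 0 rad
Load 3 — point force P=16 kN at a=12 m (b=L-a=8):
  θ_3 = -Pb²x(2aL-(3a+b)x)/(2L³EI)  [x≤a] = -16·8²·10·(2·12·20-(3·12+8)·10)/(2·20³·50000) = -8/15625 rad
Superposition: θ = Σ θ_i = -221/187500 rad ≈ -0.001179 rad

θ(10) = -221/187500 rad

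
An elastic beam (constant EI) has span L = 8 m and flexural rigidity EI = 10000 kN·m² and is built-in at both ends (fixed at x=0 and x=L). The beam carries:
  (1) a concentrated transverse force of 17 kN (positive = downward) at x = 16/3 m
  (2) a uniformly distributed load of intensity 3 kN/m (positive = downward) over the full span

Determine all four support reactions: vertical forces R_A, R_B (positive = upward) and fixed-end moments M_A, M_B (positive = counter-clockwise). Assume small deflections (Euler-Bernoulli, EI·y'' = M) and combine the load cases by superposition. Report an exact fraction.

Load 1 — point force P=17 kN at a=16/3 m (b=L-a=8/3):
  R_A = Pb²(3a+b)/L³ = 17·(8/3)²·(3·(16/3)+(8/3))/8³ = 119/27 kN
  M_A = Pab²/L² = 17·(16/3)·(8/3)²/8² = 272/27 kN·m
  R_B = Pa²(a+3b)/L³ = 17·(16/3)²·((16/3)+3·(8/3))/8³ = 340/27 kN
  M_B = -Pa²b/L² = -17·(16/3)²·(8/3)/8² = -544/27 kN·m
Load 2 — uniform load w=3 kN/m over full span:
  R_A = wL/2 = 3·8/2 = 12 kN
  M_A = wL²/12 = 3·8²/12 = 16 kN·m
  R_B = wL/2 = 3·8/2 = 12 kN
  M_B = -wL²/12 = -3·8²/12 = -16 kN·m
Superposition: R_A = 443/27 kN, M_A = 704/27 kN·m, R_B = 664/27 kN, M_B = -976/27 kN·m

R_A = 443/27 kN, M_A = 704/27 kN·m, R_B = 664/27 kN, M_B = -976/27 kN·m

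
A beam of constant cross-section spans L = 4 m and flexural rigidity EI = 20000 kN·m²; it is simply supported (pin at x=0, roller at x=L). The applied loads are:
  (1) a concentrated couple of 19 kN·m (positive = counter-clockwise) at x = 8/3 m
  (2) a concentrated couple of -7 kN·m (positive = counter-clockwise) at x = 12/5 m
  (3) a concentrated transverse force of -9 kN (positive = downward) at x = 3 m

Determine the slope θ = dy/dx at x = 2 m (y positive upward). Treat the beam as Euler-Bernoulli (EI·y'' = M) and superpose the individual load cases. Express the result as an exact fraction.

θ(2) = 1993/36000000 rad

Load 1 — applied couple M₀=19 kN·m at a=8/3 m (b=L-a=4/3):
  θ_1 = (M₀x²/(2L)+C₁)/EI  [x≤a] with C₁=M₀(3b²-L²)/(6L)=-76/9 = (19·2²/(2·4)+(-76/9))/20000 = 19/360000 rad
Load 2 — applied couple M₀=-7 kN·m at a=12/5 m (b=L-a=8/5):
  θ_2 = (M₀x²/(2L)+C₁)/EI  [x≤a] with C₁=M₀(3b²-L²)/(6L)=182/75 = ((-7)·2²/(2·4)+(182/75))/20000 = -161/3000000 rad
Load 3 — point force P=-9 kN at a=3 m (b=L-a=1):
  θ_3 = -Pb(L²-b²-3x²)/(6LEI)  [x≤a] = -(-9)·1·(4²-1²-3·2²)/(6·4·20000) = 9/160000 rad
Superposition: θ = Σ θ_i = 1993/36000000 rad ≈ 0.000055 rad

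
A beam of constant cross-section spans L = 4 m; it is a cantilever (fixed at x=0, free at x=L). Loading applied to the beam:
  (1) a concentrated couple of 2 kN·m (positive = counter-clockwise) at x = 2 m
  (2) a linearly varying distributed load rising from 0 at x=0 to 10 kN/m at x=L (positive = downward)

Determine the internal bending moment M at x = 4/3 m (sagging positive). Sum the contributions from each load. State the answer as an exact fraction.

Load 1 — applied couple M₀=2 kN·m at a=2 m (b=L-a=2):
  M_1 = M₀  [x≤a] = 2 = 2 kN·m
Load 2 — triangular load w₀=10 kN/m (0→w₀ over full span):
  M_2 = w₀Lx/2 - w₀L²/3 - w₀x³/(6L) = 10·4·(4/3)/2 - 10·4²/3 - 10·(4/3)³/(6·4) = -2240/81 kN·m
Superposition: M = Σ M_i = -2078/81 kN·m ≈ -25.654321 kN·m

M(4/3) = -2078/81 kN·m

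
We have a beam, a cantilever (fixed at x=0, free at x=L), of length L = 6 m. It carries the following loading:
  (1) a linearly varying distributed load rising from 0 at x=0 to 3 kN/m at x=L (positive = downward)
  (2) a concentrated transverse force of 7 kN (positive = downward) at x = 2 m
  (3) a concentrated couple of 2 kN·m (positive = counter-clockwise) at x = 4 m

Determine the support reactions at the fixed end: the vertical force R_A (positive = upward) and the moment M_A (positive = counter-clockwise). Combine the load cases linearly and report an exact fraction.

Load 1 — triangular load w₀=3 kN/m (0→w₀ over full span):
  R_A = w₀L/2 = 3·6/2 = 9 kN
  M_A = w₀L²/3 = 3·6²/3 = 36 kN·m
Load 2 — point force P=7 kN at a=2 m (b=L-a=4):
  R_A = P = 7 kN
  M_A = Pa = 7·2 = 14 kN·m
Load 3 — applied couple M₀=2 kN·m at a=4 m (b=L-a=2):
  R_A = 0 kN
  M_A = -M₀ = -2 kN·m
Superposition: R_A = 16 kN, M_A = 48 kN·m

R_A = 16 kN, M_A = 48 kN·m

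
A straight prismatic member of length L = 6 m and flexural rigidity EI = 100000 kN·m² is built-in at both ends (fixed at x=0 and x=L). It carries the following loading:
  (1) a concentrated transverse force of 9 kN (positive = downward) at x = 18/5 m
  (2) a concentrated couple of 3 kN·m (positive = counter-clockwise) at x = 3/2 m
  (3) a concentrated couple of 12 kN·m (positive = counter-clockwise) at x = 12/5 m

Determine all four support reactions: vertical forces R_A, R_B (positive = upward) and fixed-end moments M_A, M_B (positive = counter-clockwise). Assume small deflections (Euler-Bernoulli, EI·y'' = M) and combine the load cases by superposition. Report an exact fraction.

R_A = 13221/2000 kN, M_A = 12123/2000 kN·m, R_B = 4779/2000 kN, M_B = -5997/2000 kN·m

Load 1 — point force P=9 kN at a=18/5 m (b=L-a=12/5):
  R_A = Pb²(3a+b)/L³ = 9·(12/5)²·(3·(18/5)+(12/5))/6³ = 396/125 kN
  M_A = Pab²/L² = 9·(18/5)·(12/5)²/6² = 648/125 kN·m
  R_B = Pa²(a+3b)/L³ = 9·(18/5)²·((18/5)+3·(12/5))/6³ = 729/125 kN
  M_B = -Pa²b/L² = -9·(18/5)²·(12/5)/6² = -972/125 kN·m
Load 2 — applied couple M₀=3 kN·m at a=3/2 m (b=L-a=9/2):
  R_A = 6M₀ab/L³ = 6·3·(3/2)·(9/2)/6³ = 9/16 kN
  M_A = M₀b(2a-b)/L² = 3·(9/2)·(2·(3/2)-(9/2))/6² = -9/16 kN·m
  R_B = -6M₀ab/L³ = -6·3·(3/2)·(9/2)/6³ = -9/16 kN
  M_B = M₀a(2b-a)/L² = 3·(3/2)·(2·(9/2)-(3/2))/6² = 15/16 kN·m
Load 3 — applied couple M₀=12 kN·m at a=12/5 m (b=L-a=18/5):
  R_A = 6M₀ab/L³ = 6·12·(12/5)·(18/5)/6³ = 72/25 kN
  M_A = M₀b(2a-b)/L² = 12·(18/5)·(2·(12/5)-(18/5))/6² = 36/25 kN·m
  R_B = -6M₀ab/L³ = -6·12·(12/5)·(18/5)/6³ = -72/25 kN
  M_B = M₀a(2b-a)/L² = 12·(12/5)·(2·(18/5)-(12/5))/6² = 96/25 kN·m
Superposition: R_A = 13221/2000 kN, M_A = 12123/2000 kN·m, R_B = 4779/2000 kN, M_B = -5997/2000 kN·m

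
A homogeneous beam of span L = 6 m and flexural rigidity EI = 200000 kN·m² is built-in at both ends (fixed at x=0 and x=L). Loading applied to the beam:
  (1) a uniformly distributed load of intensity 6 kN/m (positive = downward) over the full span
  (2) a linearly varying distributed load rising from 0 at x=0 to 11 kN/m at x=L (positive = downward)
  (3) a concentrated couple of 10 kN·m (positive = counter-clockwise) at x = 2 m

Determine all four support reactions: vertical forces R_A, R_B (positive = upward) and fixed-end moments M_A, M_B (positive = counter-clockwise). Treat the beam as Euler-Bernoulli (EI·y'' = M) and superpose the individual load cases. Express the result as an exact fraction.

Load 1 — uniform load w=6 kN/m over full span:
  R_A = wL/2 = 6·6/2 = 18 kN
  M_A = wL²/12 = 6·6²/12 = 18 kN·m
  R_B = wL/2 = 6·6/2 = 18 kN
  M_B = -wL²/12 = -6·6²/12 = -18 kN·m
Load 2 — triangular load w₀=11 kN/m (0→w₀ over full span):
  R_A = 3w₀L/20 = 3·11·6/20 = 99/10 kN
  M_A = w₀L²/30 = 11·6²/30 = 66/5 kN·m
  R_B = 7w₀L/20 = 7·11·6/20 = 231/10 kN
  M_B = -w₀L²/20 = -11·6²/20 = -99/5 kN·m
Load 3 — applied couple M₀=10 kN·m at a=2 m (b=L-a=4):
  R_A = 6M₀ab/L³ = 6·10·2·4/6³ = 20/9 kN
  M_A = M₀b(2a-b)/L² = 10·4·(2·2-4)/6² = 0 kN·m
  R_B = -6M₀ab/L³ = -6·10·2·4/6³ = -20/9 kN
  M_B = M₀a(2b-a)/L² = 10·2·(2·4-2)/6² = 10/3 kN·m
Superposition: R_A = 2711/90 kN, M_A = 156/5 kN·m, R_B = 3499/90 kN, M_B = -517/15 kN·m

R_A = 2711/90 kN, M_A = 156/5 kN·m, R_B = 3499/90 kN, M_B = -517/15 kN·m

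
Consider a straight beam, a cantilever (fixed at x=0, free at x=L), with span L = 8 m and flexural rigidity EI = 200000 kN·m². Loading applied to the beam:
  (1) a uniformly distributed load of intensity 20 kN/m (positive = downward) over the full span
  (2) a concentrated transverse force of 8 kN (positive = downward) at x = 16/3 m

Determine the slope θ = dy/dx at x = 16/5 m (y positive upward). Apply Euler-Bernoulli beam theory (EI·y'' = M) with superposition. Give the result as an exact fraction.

Load 1 — uniform load w=20 kN/m over full span:
  θ_1 = -wx(x²-3Lx+3L²)/(6EI) = -20·(16/5)·((16/5)²-3·8·(16/5)+3·8²)/(6·200000) = -1568/234375 rad
Load 2 — point force P=8 kN at a=16/3 m (b=L-a=8/3):
  θ_2 = -Px(2a-x)/(2EI)  [x≤a] = -8·(16/5)·(2·(16/3)-(16/5))/(2·200000) = -112/234375 rad
Superposition: θ = Σ θ_i = -112/15625 rad ≈ -0.007168 rad

θ(16/5) = -112/15625 rad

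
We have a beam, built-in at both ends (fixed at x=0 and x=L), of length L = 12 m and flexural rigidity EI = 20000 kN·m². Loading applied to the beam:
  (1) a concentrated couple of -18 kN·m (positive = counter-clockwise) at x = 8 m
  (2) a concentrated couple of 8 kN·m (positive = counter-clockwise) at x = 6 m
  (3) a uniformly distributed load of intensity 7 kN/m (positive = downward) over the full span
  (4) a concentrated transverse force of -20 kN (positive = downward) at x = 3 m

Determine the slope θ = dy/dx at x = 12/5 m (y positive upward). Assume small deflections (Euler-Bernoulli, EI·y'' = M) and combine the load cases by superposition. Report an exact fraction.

θ(12/5) = -3603/1250000 rad

Load 1 — applied couple M₀=-18 kN·m at a=8 m (b=L-a=4):
  θ_1 = (R_Ax²/2 - M_Ax)/EI  [x≤a] with R_A=-2, M_A=-6 = ((-2)·(12/5)²/2 - (-6)·(12/5))/20000 = 27/62500 rad
Load 2 — applied couple M₀=8 kN·m at a=6 m (b=L-a=6):
  θ_2 = (R_Ax²/2 - M_Ax)/EI  [x≤a] with R_A=1, M_A=2 = (1·(12/5)²/2 - 2·(12/5))/20000 = -3/31250 rad
Load 3 — uniform load w=7 kN/m over full span:
  θ_3 = -wx(L-x)(L-2x)/(12EI) = -7·(12/5)·(12-(12/5))·(12-2·(12/5))/(12·20000) = -378/78125 rad
Load 4 — point force P=-20 kN at a=3 m (b=L-a=9):
  θ_4 = -Pb²x(2aL-(3a+b)x)/(2L³EI)  [x≤a] = -(-20)·9²·(12/5)·(2·3·12-(3·3+9)·(12/5))/(2·12³·20000) = 81/50000 rad
Superposition: θ = Σ θ_i = -3603/1250000 rad ≈ -0.002882 rad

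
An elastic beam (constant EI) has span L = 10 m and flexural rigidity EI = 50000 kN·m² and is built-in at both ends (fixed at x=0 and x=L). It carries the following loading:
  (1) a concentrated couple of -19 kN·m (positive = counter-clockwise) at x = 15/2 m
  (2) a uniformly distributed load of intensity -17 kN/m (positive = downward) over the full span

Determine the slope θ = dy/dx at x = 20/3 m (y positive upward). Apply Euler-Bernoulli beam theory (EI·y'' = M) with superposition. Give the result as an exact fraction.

θ(20/3) = -7313/3240000 rad

Load 1 — applied couple M₀=-19 kN·m at a=15/2 m (b=L-a=5/2):
  θ_1 = (R_Ax²/2 - M_Ax)/EI  [x≤a] with R_A=-171/80, M_A=-95/16 = ((-171/80)·(20/3)²/2 - (-95/16)·(20/3))/50000 = -19/120000 rad
Load 2 — uniform load w=-17 kN/m over full span:
  θ_2 = -wx(L-x)(L-2x)/(12EI) = -(-17)·(20/3)·(10-(20/3))·(10-2·(20/3))/(12·50000) = -17/8100 rad
Superposition: θ = Σ θ_i = -7313/3240000 rad ≈ -0.002257 rad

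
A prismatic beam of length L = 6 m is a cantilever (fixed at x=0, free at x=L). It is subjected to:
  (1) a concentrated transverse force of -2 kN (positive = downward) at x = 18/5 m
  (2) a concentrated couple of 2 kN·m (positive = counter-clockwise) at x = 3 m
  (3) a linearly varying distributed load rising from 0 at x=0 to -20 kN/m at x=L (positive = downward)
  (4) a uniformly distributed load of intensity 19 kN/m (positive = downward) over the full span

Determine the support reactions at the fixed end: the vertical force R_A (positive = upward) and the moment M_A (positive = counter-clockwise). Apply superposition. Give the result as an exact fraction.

Load 1 — point force P=-2 kN at a=18/5 m (b=L-a=12/5):
  R_A = P = (-2) = -2 kN
  M_A = Pa = (-2)·(18/5) = -36/5 kN·m
Load 2 — applied couple M₀=2 kN·m at a=3 m (b=L-a=3):
  R_A = 0 kN
  M_A = -M₀ = -2 kN·m
Load 3 — triangular load w₀=-20 kN/m (0→w₀ over full span):
  R_A = w₀L/2 = (-20)·6/2 = -60 kN
  M_A = w₀L²/3 = (-20)·6²/3 = -240 kN·m
Load 4 — uniform load w=19 kN/m over full span:
  R_A = wL = 19·6 = 114 kN
  M_A = wL²/2 = 19·6²/2 = 342 kN·m
Superposition: R_A = 52 kN, M_A = 464/5 kN·m

R_A = 52 kN, M_A = 464/5 kN·m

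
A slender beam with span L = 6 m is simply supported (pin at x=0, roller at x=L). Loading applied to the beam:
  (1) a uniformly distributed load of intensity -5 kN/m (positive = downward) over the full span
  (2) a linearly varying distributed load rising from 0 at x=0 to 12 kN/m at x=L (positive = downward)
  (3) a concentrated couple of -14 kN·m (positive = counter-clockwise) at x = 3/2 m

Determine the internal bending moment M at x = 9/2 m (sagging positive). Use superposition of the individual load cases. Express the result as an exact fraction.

M(9/2) = 41/4 kN·m

Load 1 — uniform load w=-5 kN/m over full span:
  M_1 = wx(L-x)/2 = (-5)·(9/2)·(6-(9/2))/2 = -135/8 kN·m
Load 2 — triangular load w₀=12 kN/m (0→w₀ over full span):
  M_2 = w₀Lx/6 - w₀x³/(6L) = 12·6·(9/2)/6 - 12·(9/2)³/(6·6) = 189/8 kN·m
Load 3 — applied couple M₀=-14 kN·m at a=3/2 m (b=L-a=9/2):
  M_3 = M₀x/L - M₀  [x>a] = (-14)·(9/2)/6 - (-14) = 7/2 kN·m
Superposition: M = Σ M_i = 41/4 kN·m ≈ 10.250000 kN·m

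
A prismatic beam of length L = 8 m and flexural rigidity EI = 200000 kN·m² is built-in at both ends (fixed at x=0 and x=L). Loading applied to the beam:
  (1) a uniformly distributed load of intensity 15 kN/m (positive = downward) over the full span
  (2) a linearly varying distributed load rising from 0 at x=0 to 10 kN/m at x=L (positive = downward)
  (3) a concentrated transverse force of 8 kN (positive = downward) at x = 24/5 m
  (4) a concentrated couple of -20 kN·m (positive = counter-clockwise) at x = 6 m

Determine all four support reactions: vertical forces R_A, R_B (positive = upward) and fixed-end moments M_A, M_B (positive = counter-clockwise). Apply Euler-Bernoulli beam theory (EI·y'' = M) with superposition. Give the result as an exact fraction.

R_A = 144007/2000 kN, M_A = 151841/1500 kN·m, R_B = 191993/2000 kN, M_B = -58733/500 kN·m

Load 1 — uniform load w=15 kN/m over full span:
  R_A = wL/2 = 15·8/2 = 60 kN
  M_A = wL²/12 = 15·8²/12 = 80 kN·m
  R_B = wL/2 = 15·8/2 = 60 kN
  M_B = -wL²/12 = -15·8²/12 = -80 kN·m
Load 2 — triangular load w₀=10 kN/m (0→w₀ over full span):
  R_A = 3w₀L/20 = 3·10·8/20 = 12 kN
  M_A = w₀L²/30 = 10·8²/30 = 64/3 kN·m
  R_B = 7w₀L/20 = 7·10·8/20 = 28 kN
  M_B = -w₀L²/20 = -10·8²/20 = -32 kN·m
Load 3 — point force P=8 kN at a=24/5 m (b=L-a=16/5):
  R_A = Pb²(3a+b)/L³ = 8·(16/5)²·(3·(24/5)+(16/5))/8³ = 352/125 kN
  M_A = Pab²/L² = 8·(24/5)·(16/5)²/8² = 768/125 kN·m
  R_B = Pa²(a+3b)/L³ = 8·(24/5)²·((24/5)+3·(16/5))/8³ = 648/125 kN
  M_B = -Pa²b/L² = -8·(24/5)²·(16/5)/8² = -1152/125 kN·m
Load 4 — applied couple M₀=-20 kN·m at a=6 m (b=L-a=2):
  R_A = 6M₀ab/L³ = 6·(-20)·6·2/8³ = -45/16 kN
  M_A = M₀b(2a-b)/L² = (-20)·2·(2·6-2)/8² = -25/4 kN·m
  R_B = -6M₀ab/L³ = -6·(-20)·6·2/8³ = 45/16 kN
  M_B = M₀a(2b-a)/L² = (-20)·6·(2·2-6)/8² = 15/4 kN·m
Superposition: R_A = 144007/2000 kN, M_A = 151841/1500 kN·m, R_B = 191993/2000 kN, M_B = -58733/500 kN·m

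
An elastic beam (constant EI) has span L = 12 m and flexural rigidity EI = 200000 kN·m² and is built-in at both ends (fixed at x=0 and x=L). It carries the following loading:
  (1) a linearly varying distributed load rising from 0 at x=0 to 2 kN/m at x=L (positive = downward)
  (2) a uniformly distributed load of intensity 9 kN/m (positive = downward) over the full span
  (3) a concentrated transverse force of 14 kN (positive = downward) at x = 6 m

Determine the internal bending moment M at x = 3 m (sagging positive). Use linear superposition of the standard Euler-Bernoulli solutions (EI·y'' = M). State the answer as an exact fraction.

M(3) = 279/20 kN·m

Load 1 — triangular load w₀=2 kN/m (0→w₀ over full span):
  M_1 = 3w₀Lx/20 - w₀L²/30 - w₀x³/(6L) = 3·2·12·3/20 - 2·12²/30 - 2·3³/(6·12) = 9/20 kN·m
Load 2 — uniform load w=9 kN/m over full span:
  M_2 = wLx/2 - wL²/12 - wx²/2 = 9·12·3/2 - 9·12²/12 - 9·3²/2 = 27/2 kN·m
Load 3 — point force P=14 kN at a=6 m (b=L-a=6):
  M_3 = Pb²(3a+b)x/L³ - Pab²/L²  [x≤a] = 14·6²·(3·6+6)·3/12³ - 14·6·6²/12² = 0 kN·m
Superposition: M = Σ M_i = 279/20 kN·m ≈ 13.950000 kN·m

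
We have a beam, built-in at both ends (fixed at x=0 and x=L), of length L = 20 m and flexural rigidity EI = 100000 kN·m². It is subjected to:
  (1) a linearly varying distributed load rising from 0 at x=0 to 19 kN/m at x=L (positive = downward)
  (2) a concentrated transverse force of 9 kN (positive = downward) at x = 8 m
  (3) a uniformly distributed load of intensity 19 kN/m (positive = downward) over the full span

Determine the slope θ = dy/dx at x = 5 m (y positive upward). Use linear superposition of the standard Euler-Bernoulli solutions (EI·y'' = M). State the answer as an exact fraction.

θ(5) = -291697/16000000 rad

Load 1 — triangular load w₀=19 kN/m (0→w₀ over full span):
  θ_1 = -w₀(2x(L-x)(L-2x)(x+2L)+x²(L-x)²)/(120LEI) = -19·(2·5·(20-5)·(20-2·5)·(5+2·20)+5²·(20-5)²)/(120·20·100000) = -741/128000 rad
Load 2 — point force P=9 kN at a=8 m (b=L-a=12):
  θ_2 = -Pb²x(2aL-(3a+b)x)/(2L³EI)  [x≤a] = -9·12²·5·(2·8·20-(3·8+12)·5)/(2·20³·100000) = -567/1000000 rad
Load 3 — uniform load w=19 kN/m over full span:
  θ_3 = -wx(L-x)(L-2x)/(12EI) = -19·5·(20-5)·(20-2·5)/(12·100000) = -19/1600 rad
Superposition: θ = Σ θ_i = -291697/16000000 rad ≈ -0.018231 rad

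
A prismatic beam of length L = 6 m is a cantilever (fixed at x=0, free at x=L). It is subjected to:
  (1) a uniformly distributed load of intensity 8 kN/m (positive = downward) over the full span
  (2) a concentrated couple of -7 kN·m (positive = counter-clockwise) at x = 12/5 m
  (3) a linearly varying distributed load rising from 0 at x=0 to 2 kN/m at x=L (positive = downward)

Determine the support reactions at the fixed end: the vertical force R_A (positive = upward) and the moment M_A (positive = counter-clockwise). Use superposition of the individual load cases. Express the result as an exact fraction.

Load 1 — uniform load w=8 kN/m over full span:
  R_A = wL = 8·6 = 48 kN
  M_A = wL²/2 = 8·6²/2 = 144 kN·m
Load 2 — applied couple M₀=-7 kN·m at a=12/5 m (b=L-a=18/5):
  R_A = 0 kN
  M_A = -M₀ = -(-7) = 7 kN·m
Load 3 — triangular load w₀=2 kN/m (0→w₀ over full span):
  R_A = w₀L/2 = 2·6/2 = 6 kN
  M_A = w₀L²/3 = 2·6²/3 = 24 kN·m
Superposition: R_A = 54 kN, M_A = 175 kN·m

R_A = 54 kN, M_A = 175 kN·m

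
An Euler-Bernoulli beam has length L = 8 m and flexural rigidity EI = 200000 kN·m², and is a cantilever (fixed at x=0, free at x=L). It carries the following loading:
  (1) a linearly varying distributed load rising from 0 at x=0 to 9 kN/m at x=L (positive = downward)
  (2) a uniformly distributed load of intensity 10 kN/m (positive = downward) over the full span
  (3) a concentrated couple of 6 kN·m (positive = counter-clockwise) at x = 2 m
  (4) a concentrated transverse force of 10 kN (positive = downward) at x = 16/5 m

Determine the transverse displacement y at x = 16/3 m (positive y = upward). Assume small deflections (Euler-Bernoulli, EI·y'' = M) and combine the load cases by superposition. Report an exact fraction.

y(16/3) = -7431041/303750000 m

Load 1 — triangular load w₀=9 kN/m (0→w₀ over full span):
  y_1 = (w₀Lx³/12-w₀L²x²/6-w₀x⁵/(120L))/EI = (9·8·(16/3)³/12-9·8²·(16/3)²/6-9·(16/3)⁵/(120·8))/200000 = -11776/1265625 m
Load 2 — uniform load w=10 kN/m over full span:
  y_2 = -wx²(x²-4Lx+6L²)/(24EI) = -10·(16/3)²·((16/3)²-4·8·(16/3)+6·8²)/(24·200000) = -2176/151875 m
Load 3 — applied couple M₀=6 kN·m at a=2 m (b=L-a=6):
  y_3 = M₀a(2x-a)/(2EI)  [x>a] = 6·2·(2·(16/3)-2)/(2·200000) = 13/50000 m
Load 4 — point force P=10 kN at a=16/5 m (b=L-a=24/5):
  y_4 = -Pa²(3x-a)/(6EI)  [x>a] = -10·(16/5)²·(3·(16/3)-(16/5))/(6·200000) = -256/234375 m
Superposition: y = Σ y_i = -7431041/303750000 m ≈ -0.024464 m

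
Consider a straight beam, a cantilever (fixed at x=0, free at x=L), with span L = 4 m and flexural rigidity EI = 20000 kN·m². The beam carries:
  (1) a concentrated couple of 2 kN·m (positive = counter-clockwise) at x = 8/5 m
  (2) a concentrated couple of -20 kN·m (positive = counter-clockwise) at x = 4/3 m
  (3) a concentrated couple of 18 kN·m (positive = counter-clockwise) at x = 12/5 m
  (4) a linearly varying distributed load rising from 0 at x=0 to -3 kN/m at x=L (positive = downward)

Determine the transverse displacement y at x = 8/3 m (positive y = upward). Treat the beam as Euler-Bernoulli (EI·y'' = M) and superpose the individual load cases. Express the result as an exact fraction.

Load 1 — applied couple M₀=2 kN·m at a=8/5 m (b=L-a=12/5):
  y_1 = M₀a(2x-a)/(2EI)  [x>a] = 2·(8/5)·(2·(8/3)-(8/5))/(2·20000) = 14/46875 m
Load 2 — applied couple M₀=-20 kN·m at a=4/3 m (b=L-a=8/3):
  y_2 = M₀a(2x-a)/(2EI)  [x>a] = (-20)·(4/3)·(2·(8/3)-(4/3))/(2·20000) = -1/375 m
Load 3 — applied couple M₀=18 kN·m at a=12/5 m (b=L-a=8/5):
  y_3 = M₀a(2x-a)/(2EI)  [x>a] = 18·(12/5)·(2·(8/3)-(12/5))/(2·20000) = 99/31250 m
Load 4 — triangular load w₀=-3 kN/m (0→w₀ over full span):
  y_4 = (w₀Lx³/12-w₀L²x²/6-w₀x⁵/(120L))/EI = ((-3)·4·(8/3)³/12-(-3)·4²·(8/3)²/6-(-3)·(8/3)⁵/(120·4))/20000 = 1472/759375 m
Superposition: y = Σ y_i = 4159/1518750 m ≈ 0.002738 m

y(8/3) = 4159/1518750 m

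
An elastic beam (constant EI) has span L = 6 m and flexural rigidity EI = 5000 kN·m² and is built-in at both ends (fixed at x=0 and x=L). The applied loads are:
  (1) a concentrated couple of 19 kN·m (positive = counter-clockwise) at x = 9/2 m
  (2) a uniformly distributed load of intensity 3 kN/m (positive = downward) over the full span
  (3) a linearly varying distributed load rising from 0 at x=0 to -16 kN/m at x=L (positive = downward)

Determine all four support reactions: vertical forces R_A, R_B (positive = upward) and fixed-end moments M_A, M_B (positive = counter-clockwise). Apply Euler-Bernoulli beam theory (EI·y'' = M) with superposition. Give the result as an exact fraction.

R_A = -147/80 kN, M_A = -341/80 kN·m, R_B = -2253/80 kN, M_B = 1299/80 kN·m

Load 1 — applied couple M₀=19 kN·m at a=9/2 m (b=L-a=3/2):
  R_A = 6M₀ab/L³ = 6·19·(9/2)·(3/2)/6³ = 57/16 kN
  M_A = M₀b(2a-b)/L² = 19·(3/2)·(2·(9/2)-(3/2))/6² = 95/16 kN·m
  R_B = -6M₀ab/L³ = -6·19·(9/2)·(3/2)/6³ = -57/16 kN
  M_B = M₀a(2b-a)/L² = 19·(9/2)·(2·(3/2)-(9/2))/6² = -57/16 kN·m
Load 2 — uniform load w=3 kN/m over full span:
  R_A = wL/2 = 3·6/2 = 9 kN
  M_A = wL²/12 = 3·6²/12 = 9 kN·m
  R_B = wL/2 = 3·6/2 = 9 kN
  M_B = -wL²/12 = -3·6²/12 = -9 kN·m
Load 3 — triangular load w₀=-16 kN/m (0→w₀ over full span):
  R_A = 3w₀L/20 = 3·(-16)·6/20 = -72/5 kN
  M_A = w₀L²/30 = (-16)·6²/30 = -96/5 kN·m
  R_B = 7w₀L/20 = 7·(-16)·6/20 = -168/5 kN
  M_B = -w₀L²/20 = -(-16)·6²/20 = 144/5 kN·m
Superposition: R_A = -147/80 kN, M_A = -341/80 kN·m, R_B = -2253/80 kN, M_B = 1299/80 kN·m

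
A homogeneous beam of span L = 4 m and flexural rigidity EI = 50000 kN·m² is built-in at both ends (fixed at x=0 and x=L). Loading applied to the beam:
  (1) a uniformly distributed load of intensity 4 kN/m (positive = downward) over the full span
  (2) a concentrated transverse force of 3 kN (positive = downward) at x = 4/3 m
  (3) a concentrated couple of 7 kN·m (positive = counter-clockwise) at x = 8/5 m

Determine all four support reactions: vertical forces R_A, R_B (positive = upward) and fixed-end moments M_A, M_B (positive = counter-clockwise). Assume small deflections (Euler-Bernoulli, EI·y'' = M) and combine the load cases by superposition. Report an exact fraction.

Load 1 — uniform load w=4 kN/m over full span:
  R_A = wL/2 = 4·4/2 = 8 kN
  M_A = wL²/12 = 4·4²/12 = 16/3 kN·m
  R_B = wL/2 = 4·4/2 = 8 kN
  M_B = -wL²/12 = -4·4²/12 = -16/3 kN·m
Load 2 — point force P=3 kN at a=4/3 m (b=L-a=8/3):
  R_A = Pb²(3a+b)/L³ = 3·(8/3)²·(3·(4/3)+(8/3))/4³ = 20/9 kN
  M_A = Pab²/L² = 3·(4/3)·(8/3)²/4² = 16/9 kN·m
  R_B = Pa²(a+3b)/L³ = 3·(4/3)²·((4/3)+3·(8/3))/4³ = 7/9 kN
  M_B = -Pa²b/L² = -3·(4/3)²·(8/3)/4² = -8/9 kN·m
Load 3 — applied couple M₀=7 kN·m at a=8/5 m (b=L-a=12/5):
  R_A = 6M₀ab/L³ = 6·7·(8/5)·(12/5)/4³ = 63/25 kN
  M_A = M₀b(2a-b)/L² = 7·(12/5)·(2·(8/5)-(12/5))/4² = 21/25 kN·m
  R_B = -6M₀ab/L³ = -6·7·(8/5)·(12/5)/4³ = -63/25 kN
  M_B = M₀a(2b-a)/L² = 7·(8/5)·(2·(12/5)-(8/5))/4² = 56/25 kN·m
Superposition: R_A = 2867/225 kN, M_A = 1789/225 kN·m, R_B = 1408/225 kN, M_B = -896/225 kN·m

R_A = 2867/225 kN, M_A = 1789/225 kN·m, R_B = 1408/225 kN, M_B = -896/225 kN·m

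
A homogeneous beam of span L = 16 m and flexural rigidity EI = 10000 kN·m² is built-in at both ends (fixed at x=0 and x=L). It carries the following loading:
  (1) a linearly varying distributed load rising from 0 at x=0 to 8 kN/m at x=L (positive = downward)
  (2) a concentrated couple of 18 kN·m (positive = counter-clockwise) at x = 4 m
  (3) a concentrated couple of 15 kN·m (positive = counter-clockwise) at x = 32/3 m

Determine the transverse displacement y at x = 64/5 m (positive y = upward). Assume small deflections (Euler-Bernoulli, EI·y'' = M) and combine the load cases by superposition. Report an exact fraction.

y(64/5) = -873379/29296875 m

Load 1 — triangular load w₀=8 kN/m (0→w₀ over full span):
  y_1 = -w₀x²(L-x)²(x+2L)/(120LEI) = -8·(64/5)²·(16-(64/5))²·((64/5)+2·16)/(120·16·10000) = -917504/29296875 m
Load 2 — applied couple M₀=18 kN·m at a=4 m (b=L-a=12):
  y_2 = (R_Ax³/6 - M_Ax²/2 - M₀(x-a)²/2)/EI  [x>a] with R_A=81/64, M_A=-27/8 = ((81/64)·(64/5)³/6 - (-27/8)·(64/5)²/2 - 18·((64/5)-4)²/2)/10000 = 171/78125 m
Load 3 — applied couple M₀=15 kN·m at a=32/3 m (b=L-a=16/3):
  y_3 = (R_Ax³/6 - M_Ax²/2 - M₀(x-a)²/2)/EI  [x>a] with R_A=5/4, M_A=5 = ((5/4)·(64/5)³/6 - 5·(64/5)²/2 - 15·((64/5)-(32/3))²/2)/10000 = -32/46875 m
Superposition: y = Σ y_i = -873379/29296875 m ≈ -0.029811 m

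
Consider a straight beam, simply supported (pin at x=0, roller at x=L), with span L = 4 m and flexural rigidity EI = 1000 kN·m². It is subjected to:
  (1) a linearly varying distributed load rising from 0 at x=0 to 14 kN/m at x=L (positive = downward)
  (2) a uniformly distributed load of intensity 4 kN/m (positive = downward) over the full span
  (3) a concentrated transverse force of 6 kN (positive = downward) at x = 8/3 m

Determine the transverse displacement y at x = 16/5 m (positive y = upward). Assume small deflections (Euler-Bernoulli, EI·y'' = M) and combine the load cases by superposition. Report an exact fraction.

y(16/5) = -1417696/52734375 m

Load 1 — triangular load w₀=14 kN/m (0→w₀ over full span):
  y_1 = -w₀x(7L⁴-10L²x²+3x⁴)/(360LEI) = -14·(16/5)·(7·4⁴-10·4²·(16/5)²+3·(16/5)⁴)/(360·4·1000) = -28448/1953125 m
Load 2 — uniform load w=4 kN/m over full span:
  y_2 = -wx(L³-2Lx²+x³)/(24EI) = -4·(16/5)·(4³-2·4·(16/5)²+(16/5)³)/(24·1000) = -1856/234375 m
Load 3 — point force P=6 kN at a=8/3 m (b=L-a=4/3):
  y_3 = -Pa(L-x)(2Lx-a²-x²)/(6LEI)  [x>a] = -6·(8/3)·(4-(16/5))·(2·4·(16/5)-(8/3)²-(16/5)²)/(6·4·1000) = -1856/421875 m
Superposition: y = Σ y_i = -1417696/52734375 m ≈ -0.026884 m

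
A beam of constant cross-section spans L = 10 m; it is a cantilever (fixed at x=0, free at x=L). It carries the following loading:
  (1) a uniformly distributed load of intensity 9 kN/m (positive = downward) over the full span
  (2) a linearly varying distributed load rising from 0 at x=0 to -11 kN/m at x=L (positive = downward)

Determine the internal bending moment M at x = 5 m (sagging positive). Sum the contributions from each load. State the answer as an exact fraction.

Load 1 — uniform load w=9 kN/m over full span:
  M_1 = -w(L-x)²/2 = -9·(10-5)²/2 = -225/2 kN·m
Load 2 — triangular load w₀=-11 kN/m (0→w₀ over full span):
  M_2 = w₀Lx/2 - w₀L²/3 - w₀x³/(6L) = (-11)·10·5/2 - (-11)·10²/3 - (-11)·5³/(6·10) = 1375/12 kN·m
Superposition: M = Σ M_i = 25/12 kN·m ≈ 2.083333 kN·m

M(5) = 25/12 kN·m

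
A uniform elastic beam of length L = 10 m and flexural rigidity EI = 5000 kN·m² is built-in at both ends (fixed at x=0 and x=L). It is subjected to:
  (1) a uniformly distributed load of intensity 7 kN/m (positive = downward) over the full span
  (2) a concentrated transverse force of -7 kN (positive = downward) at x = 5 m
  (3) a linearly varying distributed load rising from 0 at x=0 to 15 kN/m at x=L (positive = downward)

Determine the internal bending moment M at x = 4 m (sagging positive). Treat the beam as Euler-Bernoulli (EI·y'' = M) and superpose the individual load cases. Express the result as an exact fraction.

Load 1 — uniform load w=7 kN/m over full span:
  M_1 = wLx/2 - wL²/12 - wx²/2 = 7·10·4/2 - 7·10²/12 - 7·4²/2 = 77/3 kN·m
Load 2 — point force P=-7 kN at a=5 m (b=L-a=5):
  M_2 = Pb²(3a+b)x/L³ - Pab²/L²  [x≤a] = (-7)·5²·(3·5+5)·4/10³ - (-7)·5·5²/10² = -21/4 kN·m
Load 3 — triangular load w₀=15 kN/m (0→w₀ over full span):
  M_3 = 3w₀Lx/20 - w₀L²/30 - w₀x³/(6L) = 3·15·10·4/20 - 15·10²/30 - 15·4³/(6·10) = 24 kN·m
Superposition: M = Σ M_i = 533/12 kN·m ≈ 44.416667 kN·m

M(4) = 533/12 kN·m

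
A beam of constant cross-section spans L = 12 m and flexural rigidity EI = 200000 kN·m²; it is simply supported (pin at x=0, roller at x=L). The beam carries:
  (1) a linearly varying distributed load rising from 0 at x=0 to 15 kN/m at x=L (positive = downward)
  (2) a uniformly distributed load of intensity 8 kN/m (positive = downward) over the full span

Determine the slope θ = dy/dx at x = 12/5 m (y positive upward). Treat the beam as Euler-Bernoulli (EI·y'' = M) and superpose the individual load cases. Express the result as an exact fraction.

Load 1 — triangular load w₀=15 kN/m (0→w₀ over full span):
  θ_1 = -w₀(7L⁴-30L²x²+15x⁴)/(360LEI) = -15·(7·12⁴-30·12²·(12/5)²+15·(12/5)⁴)/(360·12·200000) = -819/390625 rad
Load 2 — uniform load w=8 kN/m over full span:
  θ_2 = -w(L³-6Lx²+4x³)/(24EI) = -8·(12³-6·12·(12/5)²+4·(12/5)³)/(24·200000) = -891/390625 rad
Superposition: θ = Σ θ_i = -342/78125 rad ≈ -0.004378 rad

θ(12/5) = -342/78125 rad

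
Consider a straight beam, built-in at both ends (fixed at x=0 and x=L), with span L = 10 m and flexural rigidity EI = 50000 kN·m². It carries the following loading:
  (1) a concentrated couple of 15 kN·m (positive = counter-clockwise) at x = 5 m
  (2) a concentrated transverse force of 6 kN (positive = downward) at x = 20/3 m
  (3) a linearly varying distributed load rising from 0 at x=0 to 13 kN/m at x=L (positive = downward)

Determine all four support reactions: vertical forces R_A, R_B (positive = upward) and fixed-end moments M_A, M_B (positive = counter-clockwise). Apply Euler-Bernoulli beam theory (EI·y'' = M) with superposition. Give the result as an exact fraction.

R_A = 839/36 kN, M_A = 1855/36 kN·m, R_B = 1717/36 kN, M_B = -2525/36 kN·m

Load 1 — applied couple M₀=15 kN·m at a=5 m (b=L-a=5):
  R_A = 6M₀ab/L³ = 6·15·5·5/10³ = 9/4 kN
  M_A = M₀b(2a-b)/L² = 15·5·(2·5-5)/10² = 15/4 kN·m
  R_B = -6M₀ab/L³ = -6·15·5·5/10³ = -9/4 kN
  M_B = M₀a(2b-a)/L² = 15·5·(2·5-5)/10² = 15/4 kN·m
Load 2 — point force P=6 kN at a=20/3 m (b=L-a=10/3):
  R_A = Pb²(3a+b)/L³ = 6·(10/3)²·(3·(20/3)+(10/3))/10³ = 14/9 kN
  M_A = Pab²/L² = 6·(20/3)·(10/3)²/10² = 40/9 kN·m
  R_B = Pa²(a+3b)/L³ = 6·(20/3)²·((20/3)+3·(10/3))/10³ = 40/9 kN
  M_B = -Pa²b/L² = -6·(20/3)²·(10/3)/10² = -80/9 kN·m
Load 3 — triangular load w₀=13 kN/m (0→w₀ over full span):
  R_A = 3w₀L/20 = 3·13·10/20 = 39/2 kN
  M_A = w₀L²/30 = 13·10²/30 = 130/3 kN·m
  R_B = 7w₀L/20 = 7·13·10/20 = 91/2 kN
  M_B = -w₀L²/20 = -13·10²/20 = -65 kN·m
Superposition: R_A = 839/36 kN, M_A = 1855/36 kN·m, R_B = 1717/36 kN, M_B = -2525/36 kN·m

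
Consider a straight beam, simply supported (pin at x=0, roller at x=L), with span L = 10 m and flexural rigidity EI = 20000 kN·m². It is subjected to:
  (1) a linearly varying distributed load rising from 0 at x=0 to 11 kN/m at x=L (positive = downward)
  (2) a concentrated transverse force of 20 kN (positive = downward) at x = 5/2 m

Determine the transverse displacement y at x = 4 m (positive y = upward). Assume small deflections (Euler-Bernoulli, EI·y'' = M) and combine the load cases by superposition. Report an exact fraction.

y(4) = -287441/6000000 m

Load 1 — triangular load w₀=11 kN/m (0→w₀ over full span):
  y_1 = -w₀x(7L⁴-10L²x²+3x⁴)/(360LEI) = -11·4·(7·10⁴-10·10²·4²+3·4⁴)/(360·10·20000) = -12551/375000 m
Load 2 — point force P=20 kN at a=5/2 m (b=L-a=15/2):
  y_2 = -Pa(L-x)(2Lx-a²-x²)/(6LEI)  [x>a] = -20·(5/2)·(10-4)·(2·10·4-(5/2)²-4²)/(6·10·20000) = -231/16000 m
Superposition: y = Σ y_i = -287441/6000000 m ≈ -0.047907 m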